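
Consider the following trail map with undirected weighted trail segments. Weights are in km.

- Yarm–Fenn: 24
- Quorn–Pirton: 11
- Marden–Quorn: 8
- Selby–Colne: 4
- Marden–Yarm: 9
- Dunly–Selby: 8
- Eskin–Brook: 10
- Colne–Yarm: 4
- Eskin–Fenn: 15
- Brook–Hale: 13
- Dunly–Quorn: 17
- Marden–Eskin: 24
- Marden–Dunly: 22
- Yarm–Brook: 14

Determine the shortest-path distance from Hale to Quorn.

Enumerating some paths:
Hale - Brook - Eskin - Marden - Quorn: 13+10+24+8 = 55
Hale - Brook - Yarm - Colne - Selby - Dunly - Quorn: 13+14+4+4+8+17 = 60
Hale - Brook - Yarm - Marden - Quorn: 13+14+9+8 = 44
Cheapest is Hale - Brook - Yarm - Marden - Quorn at 44 km.

44 km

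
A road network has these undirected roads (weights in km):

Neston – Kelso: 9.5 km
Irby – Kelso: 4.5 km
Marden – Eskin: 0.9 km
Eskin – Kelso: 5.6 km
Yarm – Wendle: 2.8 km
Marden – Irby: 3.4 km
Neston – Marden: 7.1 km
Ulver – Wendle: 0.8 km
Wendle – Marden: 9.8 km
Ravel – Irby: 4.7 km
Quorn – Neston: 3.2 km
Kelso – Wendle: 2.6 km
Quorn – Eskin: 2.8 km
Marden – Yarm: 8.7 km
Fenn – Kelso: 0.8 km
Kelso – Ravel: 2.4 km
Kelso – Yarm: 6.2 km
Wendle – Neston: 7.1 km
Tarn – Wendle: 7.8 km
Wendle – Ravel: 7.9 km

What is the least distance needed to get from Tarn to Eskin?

Enumerating some paths:
Tarn → Wendle → Kelso → Eskin: 7.8+2.6+5.6 = 16
Tarn → Wendle → Kelso → Irby → Marden → Eskin: 7.8+2.6+4.5+3.4+0.9 = 19.2
Tarn → Wendle → Marden → Eskin: 7.8+9.8+0.9 = 18.5
Cheapest is Tarn → Wendle → Kelso → Eskin at 16 km.

16 km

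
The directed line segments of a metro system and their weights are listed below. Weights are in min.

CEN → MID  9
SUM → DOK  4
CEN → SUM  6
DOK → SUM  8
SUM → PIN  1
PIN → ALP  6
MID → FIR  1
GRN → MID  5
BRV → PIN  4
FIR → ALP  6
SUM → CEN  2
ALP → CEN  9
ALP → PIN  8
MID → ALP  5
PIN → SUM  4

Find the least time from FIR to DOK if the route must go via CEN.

25 min

Best FIR to CEN: FIR–ALP–CEN costing 15
Shortest CEN→DOK: CEN–SUM–DOK = 10
Total via CEN: 15 + 10 = 25 min.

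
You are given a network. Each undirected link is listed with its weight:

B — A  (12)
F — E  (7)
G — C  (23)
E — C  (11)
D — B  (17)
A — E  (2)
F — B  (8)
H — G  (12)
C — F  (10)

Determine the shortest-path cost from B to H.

53

Shortest distances from B:
B: 0
F: 8  (via B)
A: 12  (via B)
E: 14  (via A)
D: 17  (via B)
C: 18  (via F)
G: 41  (via C)
H: 53  (via G)
Shortest route: B → F → C → G → H = 53.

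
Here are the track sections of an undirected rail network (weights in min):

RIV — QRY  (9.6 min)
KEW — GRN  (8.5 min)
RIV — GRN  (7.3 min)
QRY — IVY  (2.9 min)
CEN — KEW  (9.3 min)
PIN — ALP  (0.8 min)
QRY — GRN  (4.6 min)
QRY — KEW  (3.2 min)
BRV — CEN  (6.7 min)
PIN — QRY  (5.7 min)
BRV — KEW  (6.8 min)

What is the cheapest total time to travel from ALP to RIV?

Candidate routes:
ALP - PIN - QRY - RIV: 0.8+5.7+9.6 = 16.1
ALP - PIN - QRY - KEW - GRN - RIV: 0.8+5.7+3.2+8.5+7.3 = 25.5
ALP - PIN - QRY - GRN - RIV: 0.8+5.7+4.6+7.3 = 18.4
The minimum is 16.1 min via ALP - PIN - QRY - RIV.

16.1 min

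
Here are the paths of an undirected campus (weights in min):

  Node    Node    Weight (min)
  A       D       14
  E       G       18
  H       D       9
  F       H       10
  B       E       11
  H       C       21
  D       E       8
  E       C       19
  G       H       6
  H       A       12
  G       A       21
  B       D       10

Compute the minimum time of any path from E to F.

27 min

Settle nodes by increasing distance from E:
E: 0
D: 8  (via E)
B: 11  (via E)
H: 17  (via D)
G: 18  (via E)
C: 19  (via E)
A: 22  (via D)
F: 27  (via H)
Shortest route: E–D–H–F = 27 min.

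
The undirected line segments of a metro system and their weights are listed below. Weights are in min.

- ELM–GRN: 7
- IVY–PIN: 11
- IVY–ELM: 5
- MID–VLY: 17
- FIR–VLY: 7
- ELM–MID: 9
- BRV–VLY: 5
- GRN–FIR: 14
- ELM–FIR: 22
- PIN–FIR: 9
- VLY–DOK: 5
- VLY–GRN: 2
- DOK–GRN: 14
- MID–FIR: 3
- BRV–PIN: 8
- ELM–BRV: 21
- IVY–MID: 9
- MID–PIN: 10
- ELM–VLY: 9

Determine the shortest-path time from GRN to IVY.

Settle nodes by increasing distance from GRN:
GRN: 0
VLY: 2  (via GRN)
ELM: 7  (via GRN)
DOK: 7  (via VLY)
BRV: 7  (via VLY)
FIR: 9  (via VLY)
MID: 12  (via FIR)
IVY: 12  (via ELM)
Shortest route: GRN → ELM → IVY = 12 min.

12 min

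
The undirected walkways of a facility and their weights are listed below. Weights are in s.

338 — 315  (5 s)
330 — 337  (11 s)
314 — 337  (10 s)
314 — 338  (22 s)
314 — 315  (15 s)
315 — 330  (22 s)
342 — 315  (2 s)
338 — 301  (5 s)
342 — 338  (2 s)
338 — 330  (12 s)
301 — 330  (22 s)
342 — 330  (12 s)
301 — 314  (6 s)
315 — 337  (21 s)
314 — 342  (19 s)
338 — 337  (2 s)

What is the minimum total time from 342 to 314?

13 s

Settle nodes by increasing distance from 342:
342: 0
338: 2  (via 342)
315: 2  (via 342)
337: 4  (via 338)
301: 7  (via 338)
330: 12  (via 342)
314: 13  (via 301)
Shortest route: 342–338–301–314 = 13 s.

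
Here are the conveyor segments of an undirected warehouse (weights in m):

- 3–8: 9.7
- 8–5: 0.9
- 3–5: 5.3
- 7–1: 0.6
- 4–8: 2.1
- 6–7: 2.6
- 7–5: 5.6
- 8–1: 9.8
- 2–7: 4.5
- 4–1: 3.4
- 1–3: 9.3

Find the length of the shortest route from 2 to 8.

10.6 m

Settle nodes by increasing distance from 2:
2: 0
7: 4.5  (via 2)
1: 5.1  (via 7)
6: 7.1  (via 7)
4: 8.5  (via 1)
5: 10.1  (via 7)
8: 10.6  (via 4)
Shortest route: 2–7–1–4–8 = 10.6 m.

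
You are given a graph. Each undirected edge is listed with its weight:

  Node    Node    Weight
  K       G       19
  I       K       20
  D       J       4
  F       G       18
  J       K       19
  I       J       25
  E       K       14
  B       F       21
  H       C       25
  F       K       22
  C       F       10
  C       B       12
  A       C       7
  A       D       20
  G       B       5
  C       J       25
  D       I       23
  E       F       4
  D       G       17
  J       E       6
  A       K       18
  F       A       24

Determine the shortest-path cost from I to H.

Compare a few routes:
I → J → E → F → C → H: 25+6+4+10+25 = 70
I → J → C → H: 25+25+25 = 75
I → K → E → F → C → H: 20+14+4+10+25 = 73
I → D → J → E → F → C → H: 23+4+6+4+10+25 = 72
The minimum is 70 via I → J → E → F → C → H.

70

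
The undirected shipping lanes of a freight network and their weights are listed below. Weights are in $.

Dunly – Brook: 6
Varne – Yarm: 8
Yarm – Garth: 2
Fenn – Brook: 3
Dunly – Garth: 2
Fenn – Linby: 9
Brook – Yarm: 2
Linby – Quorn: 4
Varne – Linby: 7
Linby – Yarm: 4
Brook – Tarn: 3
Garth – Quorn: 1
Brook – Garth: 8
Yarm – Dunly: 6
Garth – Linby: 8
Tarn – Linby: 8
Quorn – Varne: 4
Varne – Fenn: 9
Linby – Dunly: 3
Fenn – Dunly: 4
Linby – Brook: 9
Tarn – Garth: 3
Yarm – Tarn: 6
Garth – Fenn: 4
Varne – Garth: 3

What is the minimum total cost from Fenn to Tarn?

$6

Compare a few routes:
Fenn–Garth–Tarn: 4+3 = 7
Fenn–Brook–Tarn: 3+3 = 6
Cheapest is Fenn–Brook–Tarn at $6.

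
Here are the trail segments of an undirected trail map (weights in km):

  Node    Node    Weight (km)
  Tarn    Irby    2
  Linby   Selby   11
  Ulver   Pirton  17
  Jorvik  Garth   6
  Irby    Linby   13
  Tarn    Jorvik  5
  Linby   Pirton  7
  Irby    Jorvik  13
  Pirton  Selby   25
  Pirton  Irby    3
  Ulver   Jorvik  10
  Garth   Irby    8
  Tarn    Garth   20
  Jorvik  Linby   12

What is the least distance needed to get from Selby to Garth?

29 km

Shortest distances from Selby:
Selby: 0
Linby: 11  (via Selby)
Pirton: 18  (via Linby)
Irby: 21  (via Pirton)
Jorvik: 23  (via Linby)
Tarn: 23  (via Irby)
Garth: 29  (via Irby)
Shortest route: Selby → Linby → Pirton → Irby → Garth = 29 km.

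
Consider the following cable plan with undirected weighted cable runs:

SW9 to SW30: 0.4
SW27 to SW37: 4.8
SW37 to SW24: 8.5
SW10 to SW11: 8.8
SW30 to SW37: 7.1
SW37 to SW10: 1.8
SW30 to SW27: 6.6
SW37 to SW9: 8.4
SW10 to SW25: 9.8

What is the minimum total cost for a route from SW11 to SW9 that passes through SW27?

Best SW11 to SW27: SW11–SW10–SW37–SW27 costing 15.4
Shortest SW27→SW9: SW27–SW30–SW9 = 7
Total via SW27: 15.4 + 7 = 22.4.

22.4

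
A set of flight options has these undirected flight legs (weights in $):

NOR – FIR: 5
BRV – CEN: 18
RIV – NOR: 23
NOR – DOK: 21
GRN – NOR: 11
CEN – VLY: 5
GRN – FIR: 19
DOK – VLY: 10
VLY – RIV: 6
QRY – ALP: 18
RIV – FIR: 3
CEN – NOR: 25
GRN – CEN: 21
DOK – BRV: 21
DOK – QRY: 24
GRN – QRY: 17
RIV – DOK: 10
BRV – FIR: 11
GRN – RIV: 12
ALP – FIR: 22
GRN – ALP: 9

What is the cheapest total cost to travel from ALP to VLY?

Candidate routes:
ALP–GRN–NOR–FIR–RIV–VLY: 9+11+5+3+6 = 34
ALP–GRN–CEN–VLY: 9+21+5 = 35
ALP–FIR–RIV–VLY: 22+3+6 = 31
ALP–GRN–RIV–VLY: 9+12+6 = 27
Cheapest is ALP–GRN–RIV–VLY at $27.

$27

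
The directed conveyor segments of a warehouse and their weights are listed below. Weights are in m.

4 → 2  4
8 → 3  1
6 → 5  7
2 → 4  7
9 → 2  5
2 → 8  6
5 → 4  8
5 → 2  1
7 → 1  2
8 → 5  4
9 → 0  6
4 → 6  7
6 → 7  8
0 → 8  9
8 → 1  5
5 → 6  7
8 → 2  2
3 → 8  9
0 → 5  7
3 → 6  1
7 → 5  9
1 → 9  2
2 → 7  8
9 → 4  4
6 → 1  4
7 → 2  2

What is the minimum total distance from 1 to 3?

Candidate routes:
1 - 9 - 4 - 2 - 8 - 3: 2+4+4+6+1 = 17
1 - 9 - 2 - 8 - 3: 2+5+6+1 = 14
1 - 9 - 0 - 8 - 3: 2+6+9+1 = 18
The minimum is 14 m via 1 - 9 - 2 - 8 - 3.

14 m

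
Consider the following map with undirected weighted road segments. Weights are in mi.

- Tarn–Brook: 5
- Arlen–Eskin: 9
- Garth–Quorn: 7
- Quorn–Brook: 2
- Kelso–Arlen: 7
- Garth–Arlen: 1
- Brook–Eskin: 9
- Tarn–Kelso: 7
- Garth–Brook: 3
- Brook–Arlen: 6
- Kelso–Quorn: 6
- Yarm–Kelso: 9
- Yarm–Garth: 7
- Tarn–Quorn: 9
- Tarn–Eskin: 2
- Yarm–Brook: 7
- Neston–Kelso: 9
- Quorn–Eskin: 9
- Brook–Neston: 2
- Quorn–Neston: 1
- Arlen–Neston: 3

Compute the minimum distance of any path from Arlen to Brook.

Shortest distances from Arlen:
Arlen: 0
Garth: 1  (via Arlen)
Neston: 3  (via Arlen)
Brook: 4  (via Garth)
Shortest route: Arlen–Garth–Brook = 4 mi.

4 mi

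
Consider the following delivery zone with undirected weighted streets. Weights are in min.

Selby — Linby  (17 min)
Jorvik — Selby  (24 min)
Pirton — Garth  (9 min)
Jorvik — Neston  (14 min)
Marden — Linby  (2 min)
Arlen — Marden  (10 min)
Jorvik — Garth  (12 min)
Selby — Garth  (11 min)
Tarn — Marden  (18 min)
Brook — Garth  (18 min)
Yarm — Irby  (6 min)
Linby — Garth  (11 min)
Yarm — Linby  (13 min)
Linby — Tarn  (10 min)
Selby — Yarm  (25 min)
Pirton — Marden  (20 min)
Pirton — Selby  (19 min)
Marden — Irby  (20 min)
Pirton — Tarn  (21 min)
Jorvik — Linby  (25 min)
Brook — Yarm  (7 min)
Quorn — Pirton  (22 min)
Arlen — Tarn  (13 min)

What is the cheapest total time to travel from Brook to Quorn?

49 min

Shortest distances from Brook:
Brook: 0
Yarm: 7  (via Brook)
Irby: 13  (via Yarm)
Garth: 18  (via Brook)
Linby: 20  (via Yarm)
Marden: 22  (via Linby)
Pirton: 27  (via Garth)
Selby: 29  (via Garth)
Jorvik: 30  (via Garth)
Tarn: 30  (via Linby)
Arlen: 32  (via Marden)
Neston: 44  (via Jorvik)
Quorn: 49  (via Pirton)
Shortest route: Brook–Garth–Pirton–Quorn = 49 min.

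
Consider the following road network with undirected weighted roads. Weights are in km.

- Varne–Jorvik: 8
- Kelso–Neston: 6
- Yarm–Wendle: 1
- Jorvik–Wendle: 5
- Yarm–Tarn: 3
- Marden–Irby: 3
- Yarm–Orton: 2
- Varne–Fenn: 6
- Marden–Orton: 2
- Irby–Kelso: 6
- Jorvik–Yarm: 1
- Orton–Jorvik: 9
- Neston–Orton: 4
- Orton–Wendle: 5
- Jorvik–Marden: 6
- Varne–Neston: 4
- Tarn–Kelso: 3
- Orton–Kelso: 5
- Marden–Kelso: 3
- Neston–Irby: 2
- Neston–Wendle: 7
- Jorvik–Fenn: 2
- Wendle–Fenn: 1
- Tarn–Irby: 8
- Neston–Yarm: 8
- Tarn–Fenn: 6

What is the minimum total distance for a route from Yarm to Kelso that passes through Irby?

13 km

Best Yarm to Irby: Yarm → Orton → Marden → Irby costing 7
Shortest Irby→Kelso: Irby → Kelso = 6
Total via Irby: 7 + 6 = 13 km.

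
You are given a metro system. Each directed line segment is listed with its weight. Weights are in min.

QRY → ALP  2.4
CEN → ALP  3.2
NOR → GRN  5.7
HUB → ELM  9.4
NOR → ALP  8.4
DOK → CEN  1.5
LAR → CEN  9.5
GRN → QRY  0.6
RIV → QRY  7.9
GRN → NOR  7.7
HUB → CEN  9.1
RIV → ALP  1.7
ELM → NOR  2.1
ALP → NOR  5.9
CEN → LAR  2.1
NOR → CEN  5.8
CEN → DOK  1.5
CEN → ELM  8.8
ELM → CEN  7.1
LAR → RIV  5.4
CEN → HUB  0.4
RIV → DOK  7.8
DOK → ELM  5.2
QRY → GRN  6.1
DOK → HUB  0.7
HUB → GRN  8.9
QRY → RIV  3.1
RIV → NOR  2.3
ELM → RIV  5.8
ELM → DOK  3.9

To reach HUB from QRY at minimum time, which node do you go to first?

RIV

Candidate routes:
QRY → RIV → NOR → CEN → DOK → HUB: 3.1+2.3+5.8+1.5+0.7 = 13.4
QRY → RIV → DOK → HUB: 3.1+7.8+0.7 = 11.6
QRY → RIV → DOK → CEN → HUB: 3.1+7.8+1.5+0.4 = 12.8
The minimum is 11.6 min via QRY → RIV → DOK → HUB.
So from QRY the first move is to RIV.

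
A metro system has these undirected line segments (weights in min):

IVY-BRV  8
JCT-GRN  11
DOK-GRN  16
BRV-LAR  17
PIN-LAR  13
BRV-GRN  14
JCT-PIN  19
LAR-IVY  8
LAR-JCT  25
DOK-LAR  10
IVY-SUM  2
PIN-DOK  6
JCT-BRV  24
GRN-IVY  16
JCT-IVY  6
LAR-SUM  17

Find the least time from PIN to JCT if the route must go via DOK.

Best PIN to DOK: PIN → DOK costing 6
Shortest DOK→JCT: DOK → LAR → IVY → JCT = 24
Total via DOK: 6 + 24 = 30 min.

30 min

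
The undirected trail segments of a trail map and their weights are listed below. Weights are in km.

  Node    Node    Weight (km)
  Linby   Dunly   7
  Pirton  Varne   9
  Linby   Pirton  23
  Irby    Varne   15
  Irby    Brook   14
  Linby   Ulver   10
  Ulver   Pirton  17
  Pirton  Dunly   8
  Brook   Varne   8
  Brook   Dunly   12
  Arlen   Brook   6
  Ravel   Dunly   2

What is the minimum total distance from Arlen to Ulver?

35 km

Settle nodes by increasing distance from Arlen:
Arlen: 0
Brook: 6  (via Arlen)
Varne: 14  (via Brook)
Dunly: 18  (via Brook)
Ravel: 20  (via Dunly)
Irby: 20  (via Brook)
Pirton: 23  (via Varne)
Linby: 25  (via Dunly)
Ulver: 35  (via Linby)
Shortest route: Arlen–Brook–Dunly–Linby–Ulver = 35 km.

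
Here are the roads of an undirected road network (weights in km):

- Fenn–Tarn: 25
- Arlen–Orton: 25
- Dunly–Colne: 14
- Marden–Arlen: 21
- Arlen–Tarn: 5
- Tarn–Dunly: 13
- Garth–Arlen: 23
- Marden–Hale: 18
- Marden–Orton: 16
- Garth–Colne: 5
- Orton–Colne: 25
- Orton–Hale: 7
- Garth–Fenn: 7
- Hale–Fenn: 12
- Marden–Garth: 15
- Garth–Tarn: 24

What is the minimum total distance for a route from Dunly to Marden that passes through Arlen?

39 km

Shortest Dunly→Arlen: Dunly–Tarn–Arlen = 18
Shortest Arlen→Marden: Arlen–Marden = 21
Total via Arlen: 18 + 21 = 39 km.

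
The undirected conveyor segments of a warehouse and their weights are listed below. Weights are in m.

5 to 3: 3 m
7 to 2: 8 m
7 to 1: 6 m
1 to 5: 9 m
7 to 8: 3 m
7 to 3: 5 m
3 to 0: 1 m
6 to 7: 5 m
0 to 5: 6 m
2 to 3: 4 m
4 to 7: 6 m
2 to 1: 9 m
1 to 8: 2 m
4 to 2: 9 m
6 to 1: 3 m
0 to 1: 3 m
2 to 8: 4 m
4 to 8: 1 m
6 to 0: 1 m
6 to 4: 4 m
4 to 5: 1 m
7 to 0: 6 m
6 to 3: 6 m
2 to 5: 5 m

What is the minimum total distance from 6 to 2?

Shortest distances from 6:
6: 0
0: 1  (via 6)
3: 2  (via 0)
1: 3  (via 6)
4: 4  (via 6)
5: 5  (via 3)
7: 5  (via 6)
8: 5  (via 1)
2: 6  (via 3)
Shortest route: 6 → 0 → 3 → 2 = 6 m.

6 m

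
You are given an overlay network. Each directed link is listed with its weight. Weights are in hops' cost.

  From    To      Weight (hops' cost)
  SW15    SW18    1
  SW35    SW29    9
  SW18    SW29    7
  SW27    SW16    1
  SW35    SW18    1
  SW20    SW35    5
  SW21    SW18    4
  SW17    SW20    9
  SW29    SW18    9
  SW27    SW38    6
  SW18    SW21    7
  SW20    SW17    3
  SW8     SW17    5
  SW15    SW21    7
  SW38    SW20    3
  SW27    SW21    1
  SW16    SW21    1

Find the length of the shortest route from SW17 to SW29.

Running Dijkstra from SW17:
SW17: 0
SW20: 9  (via SW17)
SW35: 14  (via SW20)
SW18: 15  (via SW35)
SW29: 22  (via SW18)
Shortest route: SW17–SW20–SW35–SW18–SW29 = 22 hops' cost.

22 hops' cost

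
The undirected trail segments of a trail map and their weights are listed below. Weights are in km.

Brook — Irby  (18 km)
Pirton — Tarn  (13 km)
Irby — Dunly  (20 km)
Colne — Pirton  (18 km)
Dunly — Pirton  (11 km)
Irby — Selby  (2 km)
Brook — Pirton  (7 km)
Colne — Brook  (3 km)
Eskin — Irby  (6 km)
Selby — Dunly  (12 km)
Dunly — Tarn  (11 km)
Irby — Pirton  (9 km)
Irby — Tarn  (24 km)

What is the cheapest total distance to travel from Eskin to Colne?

Shortest distances from Eskin:
Eskin: 0
Irby: 6  (via Eskin)
Selby: 8  (via Irby)
Pirton: 15  (via Irby)
Dunly: 20  (via Selby)
Brook: 22  (via Pirton)
Colne: 25  (via Brook)
Shortest route: Eskin → Irby → Pirton → Brook → Colne = 25 km.

25 km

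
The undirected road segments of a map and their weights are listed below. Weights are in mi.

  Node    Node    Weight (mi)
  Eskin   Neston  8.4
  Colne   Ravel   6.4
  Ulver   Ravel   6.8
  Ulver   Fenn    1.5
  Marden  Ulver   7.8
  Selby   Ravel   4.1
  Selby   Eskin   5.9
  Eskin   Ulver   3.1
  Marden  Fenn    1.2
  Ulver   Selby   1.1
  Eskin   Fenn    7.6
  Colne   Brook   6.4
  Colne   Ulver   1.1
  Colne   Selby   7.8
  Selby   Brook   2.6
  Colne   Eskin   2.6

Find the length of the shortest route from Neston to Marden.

Running Dijkstra from Neston:
Neston: 0
Eskin: 8.4  (via Neston)
Colne: 11  (via Eskin)
Ulver: 11.5  (via Eskin)
Selby: 12.6  (via Ulver)
Fenn: 13  (via Ulver)
Marden: 14.2  (via Fenn)
Shortest route: Neston–Eskin–Ulver–Fenn–Marden = 14.2 mi.

14.2 mi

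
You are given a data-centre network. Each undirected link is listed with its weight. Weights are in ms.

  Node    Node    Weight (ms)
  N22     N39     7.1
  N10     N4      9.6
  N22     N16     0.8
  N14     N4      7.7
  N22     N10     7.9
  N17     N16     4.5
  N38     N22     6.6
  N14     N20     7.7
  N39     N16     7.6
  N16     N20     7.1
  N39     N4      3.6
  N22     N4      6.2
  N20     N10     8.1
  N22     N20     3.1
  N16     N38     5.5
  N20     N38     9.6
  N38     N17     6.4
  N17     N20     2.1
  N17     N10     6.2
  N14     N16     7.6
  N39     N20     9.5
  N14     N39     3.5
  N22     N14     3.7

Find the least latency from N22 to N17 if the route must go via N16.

5.3 ms

Best N22 to N16: N22 → N16 costing 0.8
Best N16 to N17: N16 → N17 costing 4.5
Total via N16: 0.8 + 4.5 = 5.3 ms.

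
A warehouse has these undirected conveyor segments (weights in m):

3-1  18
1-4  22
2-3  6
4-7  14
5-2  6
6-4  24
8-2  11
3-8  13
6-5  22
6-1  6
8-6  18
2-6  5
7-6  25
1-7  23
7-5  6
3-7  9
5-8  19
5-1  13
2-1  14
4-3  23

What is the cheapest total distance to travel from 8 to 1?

Enumerating some paths:
8–2–6–1: 11+5+6 = 22
8–6–1: 18+6 = 24
The minimum is 22 m via 8–2–6–1.

22 m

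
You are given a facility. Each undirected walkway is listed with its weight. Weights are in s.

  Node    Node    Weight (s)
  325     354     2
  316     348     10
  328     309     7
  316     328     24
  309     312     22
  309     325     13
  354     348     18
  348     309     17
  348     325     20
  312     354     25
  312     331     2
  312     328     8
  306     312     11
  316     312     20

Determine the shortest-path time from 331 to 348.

32 s

Enumerating some paths:
331 - 312 - 316 - 348: 2+20+10 = 32
331 - 312 - 328 - 316 - 348: 2+8+24+10 = 44
331 - 312 - 328 - 309 - 348: 2+8+7+17 = 34
331 - 312 - 309 - 348: 2+22+17 = 41
The minimum is 32 s via 331 - 312 - 316 - 348.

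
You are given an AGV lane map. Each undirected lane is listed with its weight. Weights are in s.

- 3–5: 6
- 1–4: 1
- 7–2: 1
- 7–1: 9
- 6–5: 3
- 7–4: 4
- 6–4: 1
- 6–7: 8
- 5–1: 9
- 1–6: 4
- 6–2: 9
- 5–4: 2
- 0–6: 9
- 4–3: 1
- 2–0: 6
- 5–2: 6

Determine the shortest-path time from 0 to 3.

Enumerating some paths:
0–6–4–3: 9+1+1 = 11
0–2–7–4–3: 6+1+4+1 = 12
Cheapest is 0–6–4–3 at 11 s.

11 s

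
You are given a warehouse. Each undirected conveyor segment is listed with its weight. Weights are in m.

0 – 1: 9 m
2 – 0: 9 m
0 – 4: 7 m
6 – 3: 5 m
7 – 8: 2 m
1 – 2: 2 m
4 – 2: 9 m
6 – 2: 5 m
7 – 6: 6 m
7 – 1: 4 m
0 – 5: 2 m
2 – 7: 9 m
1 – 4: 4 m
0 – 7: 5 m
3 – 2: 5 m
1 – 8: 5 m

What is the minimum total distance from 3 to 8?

Candidate routes:
3 → 2 → 1 → 7 → 8: 5+2+4+2 = 13
3 → 2 → 1 → 8: 5+2+5 = 12
The minimum is 12 m via 3 → 2 → 1 → 8.

12 m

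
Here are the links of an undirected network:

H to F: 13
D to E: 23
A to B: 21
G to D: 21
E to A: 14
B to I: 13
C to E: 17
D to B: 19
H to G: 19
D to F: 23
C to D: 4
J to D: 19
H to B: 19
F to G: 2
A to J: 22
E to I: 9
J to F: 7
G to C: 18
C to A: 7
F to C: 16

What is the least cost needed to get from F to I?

42

Shortest distances from F:
F: 0
G: 2  (via F)
J: 7  (via F)
H: 13  (via F)
C: 16  (via F)
D: 20  (via C)
A: 23  (via C)
B: 32  (via H)
E: 33  (via C)
I: 42  (via E)
Shortest route: F–C–E–I = 42.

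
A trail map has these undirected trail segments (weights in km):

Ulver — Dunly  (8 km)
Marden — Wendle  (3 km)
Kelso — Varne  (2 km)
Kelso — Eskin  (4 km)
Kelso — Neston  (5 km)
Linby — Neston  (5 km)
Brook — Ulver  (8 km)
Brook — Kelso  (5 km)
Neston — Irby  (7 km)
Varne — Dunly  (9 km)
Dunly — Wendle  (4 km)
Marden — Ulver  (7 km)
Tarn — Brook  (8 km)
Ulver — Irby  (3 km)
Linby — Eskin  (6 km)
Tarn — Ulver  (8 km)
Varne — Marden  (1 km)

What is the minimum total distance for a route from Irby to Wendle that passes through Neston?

18 km

Shortest Irby→Neston: Irby → Neston = 7
Best Neston to Wendle: Neston → Kelso → Varne → Marden → Wendle costing 11
Total via Neston: 7 + 11 = 18 km.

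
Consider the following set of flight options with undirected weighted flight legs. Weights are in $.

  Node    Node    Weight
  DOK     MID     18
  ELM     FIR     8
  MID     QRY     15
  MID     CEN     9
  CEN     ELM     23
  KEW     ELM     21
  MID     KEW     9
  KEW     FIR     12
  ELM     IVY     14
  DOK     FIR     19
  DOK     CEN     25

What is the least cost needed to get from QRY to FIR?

Enumerating some paths:
QRY–MID–DOK–FIR: 15+18+19 = 52
QRY–MID–KEW–FIR: 15+9+12 = 36
QRY–MID–KEW–ELM–FIR: 15+9+21+8 = 53
QRY–MID–CEN–ELM–FIR: 15+9+23+8 = 55
The minimum is $36 via QRY–MID–KEW–FIR.

$36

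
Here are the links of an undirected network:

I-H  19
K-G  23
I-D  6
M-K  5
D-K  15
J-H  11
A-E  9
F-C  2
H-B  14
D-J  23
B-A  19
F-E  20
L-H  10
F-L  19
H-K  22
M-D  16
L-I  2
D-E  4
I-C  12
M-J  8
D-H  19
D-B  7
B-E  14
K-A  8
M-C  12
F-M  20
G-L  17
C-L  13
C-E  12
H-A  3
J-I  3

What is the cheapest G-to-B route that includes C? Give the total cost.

Shortest G→C: G–L–C = 30
Shortest C→B: C–E–D–B = 23
Total via C: 30 + 23 = 53.

53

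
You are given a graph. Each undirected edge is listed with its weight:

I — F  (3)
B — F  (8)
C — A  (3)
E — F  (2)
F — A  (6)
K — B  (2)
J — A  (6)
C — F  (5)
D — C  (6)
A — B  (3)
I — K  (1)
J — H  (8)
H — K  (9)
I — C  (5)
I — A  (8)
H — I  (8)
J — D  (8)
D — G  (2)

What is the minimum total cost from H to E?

13

Candidate routes:
H–I–F–E: 8+3+2 = 13
H–K–I–F–E: 9+1+3+2 = 15
The minimum is 13 via H–I–F–E.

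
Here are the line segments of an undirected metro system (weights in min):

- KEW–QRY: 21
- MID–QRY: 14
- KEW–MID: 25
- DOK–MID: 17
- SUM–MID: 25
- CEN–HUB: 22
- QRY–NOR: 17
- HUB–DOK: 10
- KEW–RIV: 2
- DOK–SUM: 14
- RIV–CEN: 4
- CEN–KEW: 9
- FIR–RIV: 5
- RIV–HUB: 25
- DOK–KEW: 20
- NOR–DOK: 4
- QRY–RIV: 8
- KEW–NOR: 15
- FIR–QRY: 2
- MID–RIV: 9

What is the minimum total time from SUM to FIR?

Settle nodes by increasing distance from SUM:
SUM: 0
DOK: 14  (via SUM)
NOR: 18  (via DOK)
HUB: 24  (via DOK)
MID: 25  (via SUM)
KEW: 33  (via NOR)
RIV: 34  (via MID)
QRY: 35  (via NOR)
FIR: 37  (via QRY)
Shortest route: SUM–DOK–NOR–QRY–FIR = 37 min.

37 min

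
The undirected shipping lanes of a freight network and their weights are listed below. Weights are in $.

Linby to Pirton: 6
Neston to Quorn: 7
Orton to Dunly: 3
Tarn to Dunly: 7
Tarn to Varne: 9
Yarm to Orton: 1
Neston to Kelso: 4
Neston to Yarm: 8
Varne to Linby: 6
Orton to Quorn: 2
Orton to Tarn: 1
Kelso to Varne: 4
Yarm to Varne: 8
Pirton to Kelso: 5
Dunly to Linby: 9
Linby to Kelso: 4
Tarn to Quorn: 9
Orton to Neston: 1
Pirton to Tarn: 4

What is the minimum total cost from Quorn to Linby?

$11

Enumerating some paths:
Quorn - Orton - Neston - Kelso - Linby: 2+1+4+4 = 11
Quorn - Orton - Dunly - Linby: 2+3+9 = 14
Quorn - Neston - Kelso - Linby: 7+4+4 = 15
Quorn - Orton - Tarn - Pirton - Linby: 2+1+4+6 = 13
Cheapest is Quorn - Orton - Neston - Kelso - Linby at $11.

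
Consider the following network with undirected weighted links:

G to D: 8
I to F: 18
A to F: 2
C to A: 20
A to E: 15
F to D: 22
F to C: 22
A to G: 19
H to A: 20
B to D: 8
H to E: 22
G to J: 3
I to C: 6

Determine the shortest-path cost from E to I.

Shortest distances from E:
E: 0
A: 15  (via E)
F: 17  (via A)
H: 22  (via E)
G: 34  (via A)
C: 35  (via A)
I: 35  (via F)
Shortest route: E–A–F–I = 35.

35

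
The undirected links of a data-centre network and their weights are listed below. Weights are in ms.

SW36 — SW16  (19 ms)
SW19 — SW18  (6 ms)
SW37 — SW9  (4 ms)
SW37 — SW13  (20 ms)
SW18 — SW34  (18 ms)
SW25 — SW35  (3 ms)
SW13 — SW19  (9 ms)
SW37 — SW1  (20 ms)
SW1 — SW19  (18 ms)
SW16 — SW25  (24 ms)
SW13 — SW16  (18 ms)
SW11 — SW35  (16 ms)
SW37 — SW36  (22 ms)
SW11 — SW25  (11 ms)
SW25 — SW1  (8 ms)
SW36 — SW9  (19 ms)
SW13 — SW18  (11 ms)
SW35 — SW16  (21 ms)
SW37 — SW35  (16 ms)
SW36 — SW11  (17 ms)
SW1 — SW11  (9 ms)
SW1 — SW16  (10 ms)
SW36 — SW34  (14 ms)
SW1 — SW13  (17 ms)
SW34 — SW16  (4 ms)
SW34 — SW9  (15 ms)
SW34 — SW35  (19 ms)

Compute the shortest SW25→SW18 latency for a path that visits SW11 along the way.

44 ms

Shortest SW25→SW11: SW25 → SW11 = 11
Best SW11 to SW18: SW11 → SW1 → SW19 → SW18 costing 33
Total via SW11: 11 + 33 = 44 ms.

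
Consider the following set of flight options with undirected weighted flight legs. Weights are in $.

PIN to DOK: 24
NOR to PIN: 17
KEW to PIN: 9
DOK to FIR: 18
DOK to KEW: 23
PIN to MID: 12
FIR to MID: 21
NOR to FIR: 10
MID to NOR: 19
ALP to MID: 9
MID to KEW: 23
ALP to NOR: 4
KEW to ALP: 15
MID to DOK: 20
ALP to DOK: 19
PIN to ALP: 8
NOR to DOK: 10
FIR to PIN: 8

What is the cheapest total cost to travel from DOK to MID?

$20

Shortest distances from DOK:
DOK: 0
NOR: 10  (via DOK)
ALP: 14  (via NOR)
FIR: 18  (via DOK)
MID: 20  (via DOK)
Shortest route: DOK–MID = $20.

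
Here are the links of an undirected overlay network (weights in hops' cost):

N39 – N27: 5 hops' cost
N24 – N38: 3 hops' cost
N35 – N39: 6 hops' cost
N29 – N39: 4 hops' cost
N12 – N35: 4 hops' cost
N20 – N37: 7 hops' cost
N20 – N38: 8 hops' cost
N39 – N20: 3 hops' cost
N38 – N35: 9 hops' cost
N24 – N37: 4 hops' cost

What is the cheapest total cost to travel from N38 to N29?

15 hops' cost

Running Dijkstra from N38:
N38: 0
N24: 3  (via N38)
N37: 7  (via N24)
N20: 8  (via N38)
N35: 9  (via N38)
N39: 11  (via N20)
N12: 13  (via N35)
N29: 15  (via N39)
Shortest route: N38 → N20 → N39 → N29 = 15 hops' cost.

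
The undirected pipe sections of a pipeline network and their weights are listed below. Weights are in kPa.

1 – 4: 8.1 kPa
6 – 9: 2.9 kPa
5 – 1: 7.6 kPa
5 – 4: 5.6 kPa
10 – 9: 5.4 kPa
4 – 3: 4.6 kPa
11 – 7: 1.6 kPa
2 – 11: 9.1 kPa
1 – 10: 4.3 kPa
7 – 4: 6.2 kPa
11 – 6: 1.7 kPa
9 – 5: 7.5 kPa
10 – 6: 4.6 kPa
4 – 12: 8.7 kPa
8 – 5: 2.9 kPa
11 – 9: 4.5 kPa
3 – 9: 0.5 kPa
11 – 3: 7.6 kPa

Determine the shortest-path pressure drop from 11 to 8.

14.9 kPa

Candidate routes:
11 - 6 - 9 - 5 - 8: 1.7+2.9+7.5+2.9 = 15
11 - 9 - 5 - 8: 4.5+7.5+2.9 = 14.9
Cheapest is 11 - 9 - 5 - 8 at 14.9 kPa.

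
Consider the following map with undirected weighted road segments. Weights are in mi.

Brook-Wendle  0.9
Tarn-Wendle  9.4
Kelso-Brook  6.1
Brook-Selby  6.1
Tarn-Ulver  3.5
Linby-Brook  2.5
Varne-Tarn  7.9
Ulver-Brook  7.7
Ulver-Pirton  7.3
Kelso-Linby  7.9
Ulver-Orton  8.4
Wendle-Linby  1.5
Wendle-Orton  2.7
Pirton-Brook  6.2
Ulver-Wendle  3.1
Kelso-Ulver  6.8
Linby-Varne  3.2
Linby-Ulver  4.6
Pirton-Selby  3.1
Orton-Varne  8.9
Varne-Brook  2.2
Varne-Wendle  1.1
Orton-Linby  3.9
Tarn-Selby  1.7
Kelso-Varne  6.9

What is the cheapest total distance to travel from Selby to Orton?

Enumerating some paths:
Selby–Brook–Wendle–Orton: 6.1+0.9+2.7 = 9.7
Selby–Brook–Varne–Wendle–Orton: 6.1+2.2+1.1+2.7 = 12.1
Selby–Tarn–Ulver–Wendle–Orton: 1.7+3.5+3.1+2.7 = 11
Selby–Brook–Wendle–Linby–Orton: 6.1+0.9+1.5+3.9 = 12.4
Cheapest is Selby–Brook–Wendle–Orton at 9.7 mi.

9.7 mi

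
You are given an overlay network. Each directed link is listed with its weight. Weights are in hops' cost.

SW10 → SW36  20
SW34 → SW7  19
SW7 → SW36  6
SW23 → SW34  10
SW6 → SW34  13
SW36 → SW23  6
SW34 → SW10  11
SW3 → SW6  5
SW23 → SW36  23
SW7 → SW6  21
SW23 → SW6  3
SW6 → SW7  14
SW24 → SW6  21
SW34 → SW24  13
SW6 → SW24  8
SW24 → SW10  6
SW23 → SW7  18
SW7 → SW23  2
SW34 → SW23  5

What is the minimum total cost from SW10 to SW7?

43 hops' cost

Compare a few routes:
SW10 - SW36 - SW23 - SW6 - SW7: 20+6+3+14 = 43
SW10 - SW36 - SW23 - SW7: 20+6+18 = 44
The minimum is 43 hops' cost via SW10 - SW36 - SW23 - SW6 - SW7.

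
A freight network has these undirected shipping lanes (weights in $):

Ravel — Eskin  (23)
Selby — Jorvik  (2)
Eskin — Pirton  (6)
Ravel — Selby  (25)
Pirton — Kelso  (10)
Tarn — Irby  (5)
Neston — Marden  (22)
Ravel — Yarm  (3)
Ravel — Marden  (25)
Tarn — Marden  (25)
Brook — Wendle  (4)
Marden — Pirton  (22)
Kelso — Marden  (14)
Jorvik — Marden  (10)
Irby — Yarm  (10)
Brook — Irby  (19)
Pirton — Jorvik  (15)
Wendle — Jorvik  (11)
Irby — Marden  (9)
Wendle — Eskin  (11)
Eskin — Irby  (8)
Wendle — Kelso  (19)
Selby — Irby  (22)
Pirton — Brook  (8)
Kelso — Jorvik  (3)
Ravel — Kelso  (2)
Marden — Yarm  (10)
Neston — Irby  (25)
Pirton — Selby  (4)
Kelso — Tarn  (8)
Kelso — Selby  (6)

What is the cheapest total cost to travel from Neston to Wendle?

Running Dijkstra from Neston:
Neston: 0
Marden: 22  (via Neston)
Irby: 25  (via Neston)
Tarn: 30  (via Irby)
Yarm: 32  (via Marden)
Jorvik: 32  (via Marden)
Eskin: 33  (via Irby)
Selby: 34  (via Jorvik)
Ravel: 35  (via Yarm)
Kelso: 35  (via Jorvik)
Pirton: 38  (via Selby)
Wendle: 43  (via Jorvik)
Shortest route: Neston → Marden → Jorvik → Wendle = $43.

$43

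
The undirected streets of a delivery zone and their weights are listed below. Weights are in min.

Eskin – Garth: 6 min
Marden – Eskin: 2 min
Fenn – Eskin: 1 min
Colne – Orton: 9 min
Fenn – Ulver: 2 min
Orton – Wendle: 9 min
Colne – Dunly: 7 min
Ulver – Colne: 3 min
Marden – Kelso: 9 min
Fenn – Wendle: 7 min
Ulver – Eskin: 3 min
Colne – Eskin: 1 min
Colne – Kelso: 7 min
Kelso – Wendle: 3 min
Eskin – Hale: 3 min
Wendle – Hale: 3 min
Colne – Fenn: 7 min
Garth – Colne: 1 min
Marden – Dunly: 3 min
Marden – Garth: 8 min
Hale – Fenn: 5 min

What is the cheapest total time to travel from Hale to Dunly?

Candidate routes:
Hale - Eskin - Colne - Dunly: 3+1+7 = 11
Hale - Eskin - Marden - Dunly: 3+2+3 = 8
Hale - Fenn - Eskin - Marden - Dunly: 5+1+2+3 = 11
The minimum is 8 min via Hale - Eskin - Marden - Dunly.

8 min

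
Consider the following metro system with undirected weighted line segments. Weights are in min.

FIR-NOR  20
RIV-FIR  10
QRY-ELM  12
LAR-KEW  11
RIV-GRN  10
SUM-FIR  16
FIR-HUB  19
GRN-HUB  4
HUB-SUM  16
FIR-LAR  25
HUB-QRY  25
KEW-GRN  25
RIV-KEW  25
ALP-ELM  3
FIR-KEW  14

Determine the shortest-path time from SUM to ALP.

Compare a few routes:
SUM → FIR → RIV → GRN → HUB → QRY → ELM → ALP: 16+10+10+4+25+12+3 = 80
SUM → FIR → HUB → QRY → ELM → ALP: 16+19+25+12+3 = 75
SUM → FIR → KEW → GRN → HUB → QRY → ELM → ALP: 16+14+25+4+25+12+3 = 99
SUM → HUB → QRY → ELM → ALP: 16+25+12+3 = 56
The minimum is 56 min via SUM → HUB → QRY → ELM → ALP.

56 min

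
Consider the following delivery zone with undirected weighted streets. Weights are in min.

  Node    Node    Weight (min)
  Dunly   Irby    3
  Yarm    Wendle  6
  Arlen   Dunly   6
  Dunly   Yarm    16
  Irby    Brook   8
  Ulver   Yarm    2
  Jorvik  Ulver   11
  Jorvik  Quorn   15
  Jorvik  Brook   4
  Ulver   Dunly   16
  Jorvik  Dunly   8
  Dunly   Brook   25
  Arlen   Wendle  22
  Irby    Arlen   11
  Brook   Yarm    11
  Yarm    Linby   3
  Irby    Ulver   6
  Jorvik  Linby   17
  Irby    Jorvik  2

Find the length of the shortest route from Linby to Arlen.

Running Dijkstra from Linby:
Linby: 0
Yarm: 3  (via Linby)
Ulver: 5  (via Yarm)
Wendle: 9  (via Yarm)
Irby: 11  (via Ulver)
Jorvik: 13  (via Irby)
Brook: 14  (via Yarm)
Dunly: 14  (via Irby)
Arlen: 20  (via Dunly)
Shortest route: Linby → Yarm → Ulver → Irby → Dunly → Arlen = 20 min.

20 min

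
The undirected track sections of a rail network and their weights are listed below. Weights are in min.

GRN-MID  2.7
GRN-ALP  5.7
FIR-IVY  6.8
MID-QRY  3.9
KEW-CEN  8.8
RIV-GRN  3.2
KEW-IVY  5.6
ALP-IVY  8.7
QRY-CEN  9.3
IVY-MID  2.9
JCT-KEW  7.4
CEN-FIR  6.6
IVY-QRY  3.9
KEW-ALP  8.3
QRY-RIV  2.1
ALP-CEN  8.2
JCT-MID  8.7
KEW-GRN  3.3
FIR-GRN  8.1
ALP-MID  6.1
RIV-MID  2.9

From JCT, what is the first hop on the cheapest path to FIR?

Candidate routes:
JCT–KEW–GRN–FIR: 7.4+3.3+8.1 = 18.8
JCT–MID–IVY–FIR: 8.7+2.9+6.8 = 18.4
The minimum is 18.4 min via JCT–MID–IVY–FIR.
So from JCT the first move is to MID.

MID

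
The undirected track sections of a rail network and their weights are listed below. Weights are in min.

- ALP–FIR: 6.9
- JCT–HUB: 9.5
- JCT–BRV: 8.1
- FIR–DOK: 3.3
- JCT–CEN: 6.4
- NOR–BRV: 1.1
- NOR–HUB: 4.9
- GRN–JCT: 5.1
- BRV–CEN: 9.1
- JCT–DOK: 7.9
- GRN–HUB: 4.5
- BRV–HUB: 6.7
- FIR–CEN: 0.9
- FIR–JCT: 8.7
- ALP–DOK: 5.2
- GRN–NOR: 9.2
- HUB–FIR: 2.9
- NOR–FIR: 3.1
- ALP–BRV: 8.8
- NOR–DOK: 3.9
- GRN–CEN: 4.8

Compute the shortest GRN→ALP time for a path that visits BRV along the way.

Shortest GRN→BRV: GRN → CEN → FIR → NOR → BRV = 9.9
Shortest BRV→ALP: BRV → ALP = 8.8
Total via BRV: 9.9 + 8.8 = 18.7 min.

18.7 min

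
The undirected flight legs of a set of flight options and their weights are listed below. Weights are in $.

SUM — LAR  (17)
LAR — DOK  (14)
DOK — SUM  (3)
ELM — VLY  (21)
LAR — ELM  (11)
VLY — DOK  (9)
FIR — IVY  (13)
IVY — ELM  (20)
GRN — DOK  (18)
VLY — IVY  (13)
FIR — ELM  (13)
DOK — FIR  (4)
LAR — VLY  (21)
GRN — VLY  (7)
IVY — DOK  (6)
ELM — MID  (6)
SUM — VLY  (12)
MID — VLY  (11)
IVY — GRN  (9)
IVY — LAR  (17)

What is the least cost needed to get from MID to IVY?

Shortest distances from MID:
MID: 0
ELM: 6  (via MID)
VLY: 11  (via MID)
LAR: 17  (via ELM)
GRN: 18  (via VLY)
FIR: 19  (via ELM)
DOK: 20  (via VLY)
SUM: 23  (via VLY)
IVY: 24  (via VLY)
Shortest route: MID–VLY–IVY = $24.

$24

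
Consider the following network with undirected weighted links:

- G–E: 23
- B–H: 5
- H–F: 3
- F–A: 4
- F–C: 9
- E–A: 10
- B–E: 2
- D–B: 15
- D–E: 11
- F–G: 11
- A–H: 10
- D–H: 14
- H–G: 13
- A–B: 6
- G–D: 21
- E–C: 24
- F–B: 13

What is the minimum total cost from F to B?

Enumerating some paths:
F - H - B: 3+5 = 8
F - A - B: 4+6 = 10
F - B: 13 = 13
Cheapest is F - H - B at 8.

8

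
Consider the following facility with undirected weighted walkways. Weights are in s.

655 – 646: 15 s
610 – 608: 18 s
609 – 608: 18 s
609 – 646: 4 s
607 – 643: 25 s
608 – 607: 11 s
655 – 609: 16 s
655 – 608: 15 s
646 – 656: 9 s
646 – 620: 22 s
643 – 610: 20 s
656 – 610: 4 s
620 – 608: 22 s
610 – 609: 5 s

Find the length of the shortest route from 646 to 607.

Running Dijkstra from 646:
646: 0
609: 4  (via 646)
656: 9  (via 646)
610: 9  (via 609)
655: 15  (via 646)
608: 22  (via 609)
620: 22  (via 646)
643: 29  (via 610)
607: 33  (via 608)
Shortest route: 646–609–608–607 = 33 s.

33 s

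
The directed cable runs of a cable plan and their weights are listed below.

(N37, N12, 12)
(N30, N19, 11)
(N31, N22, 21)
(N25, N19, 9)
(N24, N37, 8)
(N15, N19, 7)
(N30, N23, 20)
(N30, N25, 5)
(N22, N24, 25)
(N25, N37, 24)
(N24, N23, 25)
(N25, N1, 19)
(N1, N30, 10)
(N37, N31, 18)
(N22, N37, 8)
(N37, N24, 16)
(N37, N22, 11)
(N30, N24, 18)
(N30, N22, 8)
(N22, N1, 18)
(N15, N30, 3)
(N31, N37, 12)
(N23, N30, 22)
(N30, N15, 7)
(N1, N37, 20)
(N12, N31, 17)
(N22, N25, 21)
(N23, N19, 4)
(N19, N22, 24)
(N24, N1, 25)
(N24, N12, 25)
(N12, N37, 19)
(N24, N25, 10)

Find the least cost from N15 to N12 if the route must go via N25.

44

Shortest N15→N25: N15–N30–N25 = 8
Shortest N25→N12: N25–N37–N12 = 36
Total via N25: 8 + 36 = 44.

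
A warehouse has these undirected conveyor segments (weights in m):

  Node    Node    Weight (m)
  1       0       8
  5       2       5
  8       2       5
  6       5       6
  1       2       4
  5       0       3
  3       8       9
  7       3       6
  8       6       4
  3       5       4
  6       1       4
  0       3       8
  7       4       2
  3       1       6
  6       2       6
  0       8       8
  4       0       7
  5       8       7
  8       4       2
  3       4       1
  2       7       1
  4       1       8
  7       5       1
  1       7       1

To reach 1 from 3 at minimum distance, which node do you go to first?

4

Enumerating some paths:
3–1: 6 = 6
3–4–7–1: 1+2+1 = 4
The minimum is 4 m via 3–4–7–1.
So from 3 the first move is to 4.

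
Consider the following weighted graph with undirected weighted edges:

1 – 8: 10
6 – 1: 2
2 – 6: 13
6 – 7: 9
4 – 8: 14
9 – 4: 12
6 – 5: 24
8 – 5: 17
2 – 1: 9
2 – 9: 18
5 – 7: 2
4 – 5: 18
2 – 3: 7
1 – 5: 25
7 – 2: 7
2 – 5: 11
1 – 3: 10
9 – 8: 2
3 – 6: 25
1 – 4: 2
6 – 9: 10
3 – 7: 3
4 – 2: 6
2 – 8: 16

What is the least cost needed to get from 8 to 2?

16

Running Dijkstra from 8:
8: 0
9: 2  (via 8)
1: 10  (via 8)
4: 12  (via 1)
6: 12  (via 9)
2: 16  (via 8)
Shortest route: 8–2 = 16.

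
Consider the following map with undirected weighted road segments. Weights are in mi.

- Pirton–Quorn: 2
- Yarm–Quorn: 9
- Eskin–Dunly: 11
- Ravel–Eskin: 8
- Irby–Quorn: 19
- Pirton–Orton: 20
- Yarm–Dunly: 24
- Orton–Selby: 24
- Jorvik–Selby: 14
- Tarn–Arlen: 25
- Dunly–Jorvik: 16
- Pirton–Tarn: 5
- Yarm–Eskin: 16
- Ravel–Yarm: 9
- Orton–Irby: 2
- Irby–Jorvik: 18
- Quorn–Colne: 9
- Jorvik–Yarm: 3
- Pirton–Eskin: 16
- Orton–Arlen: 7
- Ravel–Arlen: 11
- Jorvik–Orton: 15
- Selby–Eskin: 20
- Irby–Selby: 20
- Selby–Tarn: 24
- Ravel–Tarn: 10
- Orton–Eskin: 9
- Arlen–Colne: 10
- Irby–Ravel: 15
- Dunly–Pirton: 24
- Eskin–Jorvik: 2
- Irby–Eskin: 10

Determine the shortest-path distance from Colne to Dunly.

34 mi

Enumerating some paths:
Colne–Arlen–Orton–Eskin–Dunly: 10+7+9+11 = 37
Colne–Quorn–Pirton–Dunly: 9+2+24 = 35
Colne–Quorn–Yarm–Jorvik–Eskin–Dunly: 9+9+3+2+11 = 34
Colne–Quorn–Yarm–Jorvik–Dunly: 9+9+3+16 = 37
The minimum is 34 mi via Colne–Quorn–Yarm–Jorvik–Eskin–Dunly.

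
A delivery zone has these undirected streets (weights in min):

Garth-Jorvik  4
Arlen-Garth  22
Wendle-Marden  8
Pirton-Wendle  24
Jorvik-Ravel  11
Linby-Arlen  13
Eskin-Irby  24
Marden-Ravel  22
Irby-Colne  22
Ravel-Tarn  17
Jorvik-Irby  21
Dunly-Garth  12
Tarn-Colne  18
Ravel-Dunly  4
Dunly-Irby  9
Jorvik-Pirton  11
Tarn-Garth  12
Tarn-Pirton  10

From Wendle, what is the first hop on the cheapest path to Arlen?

Candidate routes:
Wendle–Marden–Ravel–Jorvik–Garth–Arlen: 8+22+11+4+22 = 67
Wendle–Pirton–Jorvik–Garth–Arlen: 24+11+4+22 = 61
Cheapest is Wendle–Pirton–Jorvik–Garth–Arlen at 61 min.
So from Wendle the first move is to Pirton.

Pirton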